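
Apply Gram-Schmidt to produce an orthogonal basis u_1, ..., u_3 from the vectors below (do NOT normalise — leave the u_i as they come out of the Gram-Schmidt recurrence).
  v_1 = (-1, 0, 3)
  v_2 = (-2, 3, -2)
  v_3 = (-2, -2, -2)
Orthogonal basis:
  u_1 = (-1, 0, 3)
  u_2 = (-12/5, 3, -4/5)
  u_3 = (-180/77, -160/77, -60/77)

Apply the Gram-Schmidt recurrence
  u_1 = v_1
  u_i = v_i − Σ_{j<i} ((v_i · u_j) / (u_j · u_j)) · u_j.

Step by step this gives:
  u_1 = (-1, 0, 3)
  u_2 = (-12/5, 3, -4/5)
  u_3 = (-180/77, -160/77, -60/77)

Orthogonality check:
  u_2 · u_1 = 0 (should be 0)
  u_3 · u_1 = 0 (should be 0)
  u_3 · u_2 = 0 (should be 0)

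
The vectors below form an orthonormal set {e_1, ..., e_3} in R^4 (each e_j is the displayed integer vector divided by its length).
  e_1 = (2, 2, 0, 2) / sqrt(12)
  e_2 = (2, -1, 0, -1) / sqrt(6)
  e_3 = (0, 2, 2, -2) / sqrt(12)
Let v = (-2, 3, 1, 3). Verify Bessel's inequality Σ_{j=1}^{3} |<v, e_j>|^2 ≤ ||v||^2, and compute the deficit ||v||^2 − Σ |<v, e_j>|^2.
Σ |<v, e_j>|^2 = 67/3; ||v||^2 = 23; deficit = 2/3

Write each e_j = u_j / sqrt(<u_j, u_j>) where u_j is the displayed integer vector. Then <v, e_j> = <v, u_j> / sqrt(<u_j, u_j>), so |<v, e_j>|^2 = <v, u_j>^2 / <u_j, u_j>.
Coefficients: <v, e_1> = 8/sqrt(12), <v, e_2> = -10/sqrt(6), <v, e_3> = 2/sqrt(12).
Square and sum: Σ |<v, e_j>|^2 = 67/3.
Compute ||v||^2 = v·v = 23.
Deficit = 23 − 67/3 = 2/3 ≥ 0, confirming Bessel's inequality. (The deficit equals ||v − Σ <v,e_j> e_j||^2, the squared distance from v to span{e_j}.)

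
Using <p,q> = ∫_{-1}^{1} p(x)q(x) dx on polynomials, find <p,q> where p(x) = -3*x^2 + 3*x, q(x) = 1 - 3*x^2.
<p,q> = 8/5

Expand the product: p(x)·q(x) = 9*x^4 - 9*x^3 - 3*x^2 + 3*x.
∫_{-1}^{1} of each monomial x^k gives [2/(k+1) if k even, 0 if k odd]. Integrating term-by-term (or equivalently evaluating the antiderivative F(x) = 9*x^5/5 - 9*x^4/4 - x^3 + 3*x^2/2 at the endpoints):
  F(1) − F(−1) = 1/20 − (-31/20) = 8/5.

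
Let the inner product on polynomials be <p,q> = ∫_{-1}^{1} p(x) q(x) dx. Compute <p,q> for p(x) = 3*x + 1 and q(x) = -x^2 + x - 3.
<p,q> = -14/3

Expand the product: p(x)·q(x) = -3*x^3 + 2*x^2 - 8*x - 3.
∫_{-1}^{1} of each monomial x^k gives [2/(k+1) if k even, 0 if k odd]. Integrating term-by-term (or equivalently evaluating the antiderivative F(x) = -3*x^4/4 + 2*x^3/3 - 4*x^2 - 3*x at the endpoints):
  F(1) − F(−1) = -85/12 − (-29/12) = -14/3.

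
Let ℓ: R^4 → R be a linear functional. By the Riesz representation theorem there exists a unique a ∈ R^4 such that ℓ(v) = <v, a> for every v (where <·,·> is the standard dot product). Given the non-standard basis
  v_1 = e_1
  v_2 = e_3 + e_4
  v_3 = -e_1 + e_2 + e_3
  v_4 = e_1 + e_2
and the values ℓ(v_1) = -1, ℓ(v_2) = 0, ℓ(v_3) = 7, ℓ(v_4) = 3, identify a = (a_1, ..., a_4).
a = (-1, 4, 2, -2)

Write a = (a_1, ..., a_4) in the standard basis. For each basis vector v_i, ℓ(v_i) = <v_i, a> is a linear equation in the a_j's. Collect the n equations into a matrix system V a = ℓ, where row i of V is v_i (expressed in the standard basis). Since V is invertible (lower-triangular with 1s on the diagonal, up to permutation), solve by back-substitution:
  V =
[[1, 0, 0, 0],
 [0, 0, 1, 1],
 [-1, 1, 1, 0],
 [1, 1, 0, 0]]
  V a = (-1, 0, 7, 3)
Solving gives a = (-1, 4, 2, -2).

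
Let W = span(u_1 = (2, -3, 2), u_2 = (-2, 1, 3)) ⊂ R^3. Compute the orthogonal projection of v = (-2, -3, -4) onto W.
proj_W(v) = (274/237, -31/237, -676/237)

Set up U = [u_1 | ... | u_2] ∈ R^(3×2). The projector onto W = col(U) is P = U (U^T U)^(-1) U^T.
Compute U^T U =
  [17, -1]
  [-1, 14],
and U^T v = (-3, -11).
Solve U^T U · c = U^T v for the coefficients: c = (-53/237, -190/237). The projection is proj_W(v) = U c.
Check: (v - proj_W(v)) · u_1 = 0  (should be 0).
Check: (v - proj_W(v)) · u_2 = 0  (should be 0).
Result: proj_W(v) = (274/237, -31/237, -676/237).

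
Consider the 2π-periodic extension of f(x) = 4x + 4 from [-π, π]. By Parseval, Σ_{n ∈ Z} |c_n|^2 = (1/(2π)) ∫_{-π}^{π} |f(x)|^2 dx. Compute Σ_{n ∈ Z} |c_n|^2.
Σ |c_n|^2 = 16π^2/3 + 16

Expand and integrate term by term over [-π, π]:
  ∫ (4x)^2 dx = 16·(2π^3/3); ∫ 2·4·(4)·x dx = 0 (odd integrand); ∫ 4^2 dx = 16·2π.
So (1/(2π)) ∫_{-π}^{π} (4x + 4)^2 dx = 16π^2/3 + 16 = 16π^2/3 + 16.
Parseval ⇒ Σ |c_n|^2 = 16π^2/3 + 16.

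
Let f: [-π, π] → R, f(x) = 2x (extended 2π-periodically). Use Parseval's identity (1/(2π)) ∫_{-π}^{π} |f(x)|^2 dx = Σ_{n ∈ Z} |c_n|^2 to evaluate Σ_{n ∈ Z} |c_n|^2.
Σ |c_n|^2 = 4π^2/3

Expand and integrate term by term over [-π, π]:
  ∫ (2x)^2 dx = 4·(2π^3/3); ∫ 2·2·(0)·x dx = 0 (odd integrand); ∫ 0^2 dx = 0·2π.
So (1/(2π)) ∫_{-π}^{π} (2x)^2 dx = 4π^2/3 + 0 = 4π^2/3.
Parseval ⇒ Σ |c_n|^2 = 4π^2/3.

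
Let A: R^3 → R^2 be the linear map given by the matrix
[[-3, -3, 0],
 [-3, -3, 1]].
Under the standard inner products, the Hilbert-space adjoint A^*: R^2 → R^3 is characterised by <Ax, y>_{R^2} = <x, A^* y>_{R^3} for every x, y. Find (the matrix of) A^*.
A^* = A^T =
[[-3, -3],
 [-3, -3],
 [0, 1]]

For real matrices with standard dot products, the defining identity <Ax, y> = <x, A^* y> gives (Ax)^T y = x^T (A^*) y, i.e. x^T A^T y = x^T (A^*) y. Since this holds for all x, y, we must have A^* = A^T. Therefore
A^* =
[[-3, -3],
 [-3, -3],
 [0, 1]].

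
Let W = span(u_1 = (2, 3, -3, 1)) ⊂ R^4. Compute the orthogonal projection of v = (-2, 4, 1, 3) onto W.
proj_W(v) = (16/23, 24/23, -24/23, 8/23)

Set up U = [u_1 | ... | u_1] ∈ R^(4×1). The projector onto W = col(U) is P = U (U^T U)^(-1) U^T.
Compute U^T U =
  [23],
and U^T v = (8).
Solve U^T U · c = U^T v for the coefficients: c = (8/23). The projection is proj_W(v) = U c.
Check: (v - proj_W(v)) · u_1 = 0  (should be 0).
Result: proj_W(v) = (16/23, 24/23, -24/23, 8/23).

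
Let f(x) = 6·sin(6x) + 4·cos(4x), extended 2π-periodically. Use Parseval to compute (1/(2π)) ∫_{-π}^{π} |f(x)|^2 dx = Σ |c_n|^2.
Σ |c_n|^2 = 26

Expand |f|^2 and use orthogonality of {sin(nx), cos(mx)} on [-π, π]:
  ∫_{-π}^{π} sin(nx)^2 dx = π, ∫ cos(mx)^2 dx = π, and cross terms integrate to 0.
So ∫_{-π}^{π} f(x)^2 dx = 6^2 · π + 4^2 · π = (36 + 16)π.
Divide by 2π: (36 + 16)/2 = 26.
By Parseval, this equals Σ |c_n|^2.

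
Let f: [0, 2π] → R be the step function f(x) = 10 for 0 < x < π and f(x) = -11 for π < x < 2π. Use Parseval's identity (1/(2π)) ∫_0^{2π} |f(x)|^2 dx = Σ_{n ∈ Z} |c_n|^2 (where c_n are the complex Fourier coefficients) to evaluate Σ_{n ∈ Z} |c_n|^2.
Σ |c_n|^2 = 221/2

Parseval equates the L^2 energy of f (normalised by 1/(2π)) with the ℓ^2 sum of its Fourier coefficients: (1/(2π)) ∫_0^{2π} |f|^2 = Σ |c_n|^2.
Compute the left side: (1/(2π)) [∫_0^π 10^2 dx + ∫_π^{2π} (-11)^2 dx] = (1/(2π)) · (100π + 121π) = (100 + 121)/2 = 221/2.
So Σ_{n ∈ Z} |c_n|^2 = 221/2.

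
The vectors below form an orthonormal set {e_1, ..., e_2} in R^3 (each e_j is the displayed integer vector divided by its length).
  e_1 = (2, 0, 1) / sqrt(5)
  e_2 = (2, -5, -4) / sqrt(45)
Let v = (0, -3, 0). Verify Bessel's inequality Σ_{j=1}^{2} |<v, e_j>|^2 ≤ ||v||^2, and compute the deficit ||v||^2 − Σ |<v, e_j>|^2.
Σ |<v, e_j>|^2 = 5; ||v||^2 = 9; deficit = 4

Write each e_j = u_j / sqrt(<u_j, u_j>) where u_j is the displayed integer vector. Then <v, e_j> = <v, u_j> / sqrt(<u_j, u_j>), so |<v, e_j>|^2 = <v, u_j>^2 / <u_j, u_j>.
Coefficients: <v, e_1> = 0/sqrt(5), <v, e_2> = 15/sqrt(45).
Square and sum: Σ |<v, e_j>|^2 = 5.
Compute ||v||^2 = v·v = 9.
Deficit = 9 − 5 = 4 ≥ 0, confirming Bessel's inequality. (The deficit equals ||v − Σ <v,e_j> e_j||^2, the squared distance from v to span{e_j}.)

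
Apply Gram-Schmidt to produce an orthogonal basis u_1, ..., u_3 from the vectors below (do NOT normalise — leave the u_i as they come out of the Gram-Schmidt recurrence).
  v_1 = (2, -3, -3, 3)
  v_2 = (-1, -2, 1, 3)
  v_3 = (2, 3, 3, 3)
Orthogonal basis:
  u_1 = (2, -3, -3, 3)
  u_2 = (-51/31, -32/31, 61/31, 63/31)
  u_3 = (1134/365, 1098/365, 576/365, 918/365)

Apply the Gram-Schmidt recurrence
  u_1 = v_1
  u_i = v_i − Σ_{j<i} ((v_i · u_j) / (u_j · u_j)) · u_j.

Step by step this gives:
  u_1 = (2, -3, -3, 3)
  u_2 = (-51/31, -32/31, 61/31, 63/31)
  u_3 = (1134/365, 1098/365, 576/365, 918/365)

Orthogonality check:
  u_2 · u_1 = 0 (should be 0)
  u_3 · u_1 = 0 (should be 0)
  u_3 · u_2 = 0 (should be 0)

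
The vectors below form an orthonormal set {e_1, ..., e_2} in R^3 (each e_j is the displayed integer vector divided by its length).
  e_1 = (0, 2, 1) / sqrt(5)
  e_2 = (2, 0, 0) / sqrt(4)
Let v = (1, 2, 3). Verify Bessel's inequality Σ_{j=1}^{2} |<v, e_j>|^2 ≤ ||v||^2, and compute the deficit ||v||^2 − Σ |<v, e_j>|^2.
Σ |<v, e_j>|^2 = 54/5; ||v||^2 = 14; deficit = 16/5

Write each e_j = u_j / sqrt(<u_j, u_j>) where u_j is the displayed integer vector. Then <v, e_j> = <v, u_j> / sqrt(<u_j, u_j>), so |<v, e_j>|^2 = <v, u_j>^2 / <u_j, u_j>.
Coefficients: <v, e_1> = 7/sqrt(5), <v, e_2> = 2/sqrt(4).
Square and sum: Σ |<v, e_j>|^2 = 54/5.
Compute ||v||^2 = v·v = 14.
Deficit = 14 − 54/5 = 16/5 ≥ 0, confirming Bessel's inequality. (The deficit equals ||v − Σ <v,e_j> e_j||^2, the squared distance from v to span{e_j}.)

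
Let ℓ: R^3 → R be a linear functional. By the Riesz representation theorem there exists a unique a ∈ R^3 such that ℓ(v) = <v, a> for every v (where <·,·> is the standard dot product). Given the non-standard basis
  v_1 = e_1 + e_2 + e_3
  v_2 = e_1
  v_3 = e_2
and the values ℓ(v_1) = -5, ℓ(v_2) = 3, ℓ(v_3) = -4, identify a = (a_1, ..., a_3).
a = (3, -4, -4)

Write a = (a_1, ..., a_3) in the standard basis. For each basis vector v_i, ℓ(v_i) = <v_i, a> is a linear equation in the a_j's. Collect the n equations into a matrix system V a = ℓ, where row i of V is v_i (expressed in the standard basis). Since V is invertible (lower-triangular with 1s on the diagonal, up to permutation), solve by back-substitution:
  V =
[[1, 1, 1],
 [1, 0, 0],
 [0, 1, 0]]
  V a = (-5, 3, -4)
Solving gives a = (3, -4, -4).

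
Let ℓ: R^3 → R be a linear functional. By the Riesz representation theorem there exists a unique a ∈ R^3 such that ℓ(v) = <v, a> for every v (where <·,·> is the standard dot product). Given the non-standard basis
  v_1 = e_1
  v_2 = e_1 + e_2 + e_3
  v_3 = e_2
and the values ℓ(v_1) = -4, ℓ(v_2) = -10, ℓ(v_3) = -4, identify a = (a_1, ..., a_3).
a = (-4, -4, -2)

Write a = (a_1, ..., a_3) in the standard basis. For each basis vector v_i, ℓ(v_i) = <v_i, a> is a linear equation in the a_j's. Collect the n equations into a matrix system V a = ℓ, where row i of V is v_i (expressed in the standard basis). Since V is invertible (lower-triangular with 1s on the diagonal, up to permutation), solve by back-substitution:
  V =
[[1, 0, 0],
 [1, 1, 1],
 [0, 1, 0]]
  V a = (-4, -10, -4)
Solving gives a = (-4, -4, -2).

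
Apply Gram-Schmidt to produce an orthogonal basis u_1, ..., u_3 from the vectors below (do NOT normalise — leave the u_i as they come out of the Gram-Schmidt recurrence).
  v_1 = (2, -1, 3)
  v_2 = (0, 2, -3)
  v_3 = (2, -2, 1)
Orthogonal basis:
  u_1 = (2, -1, 3)
  u_2 = (11/7, 17/14, -9/14)
  u_3 = (42/61, -84/61, -56/61)

Apply the Gram-Schmidt recurrence
  u_1 = v_1
  u_i = v_i − Σ_{j<i} ((v_i · u_j) / (u_j · u_j)) · u_j.

Step by step this gives:
  u_1 = (2, -1, 3)
  u_2 = (11/7, 17/14, -9/14)
  u_3 = (42/61, -84/61, -56/61)

Orthogonality check:
  u_2 · u_1 = 0 (should be 0)
  u_3 · u_1 = 0 (should be 0)
  u_3 · u_2 = 0 (should be 0)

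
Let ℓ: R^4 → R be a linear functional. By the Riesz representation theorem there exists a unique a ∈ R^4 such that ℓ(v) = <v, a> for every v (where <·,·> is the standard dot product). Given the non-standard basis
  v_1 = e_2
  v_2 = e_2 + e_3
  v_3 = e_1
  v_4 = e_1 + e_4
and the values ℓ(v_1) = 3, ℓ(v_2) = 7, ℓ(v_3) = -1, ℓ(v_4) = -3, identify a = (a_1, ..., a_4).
a = (-1, 3, 4, -2)

Write a = (a_1, ..., a_4) in the standard basis. For each basis vector v_i, ℓ(v_i) = <v_i, a> is a linear equation in the a_j's. Collect the n equations into a matrix system V a = ℓ, where row i of V is v_i (expressed in the standard basis). Since V is invertible (lower-triangular with 1s on the diagonal, up to permutation), solve by back-substitution:
  V =
[[0, 1, 0, 0],
 [0, 1, 1, 0],
 [1, 0, 0, 0],
 [1, 0, 0, 1]]
  V a = (3, 7, -1, -3)
Solving gives a = (-1, 3, 4, -2).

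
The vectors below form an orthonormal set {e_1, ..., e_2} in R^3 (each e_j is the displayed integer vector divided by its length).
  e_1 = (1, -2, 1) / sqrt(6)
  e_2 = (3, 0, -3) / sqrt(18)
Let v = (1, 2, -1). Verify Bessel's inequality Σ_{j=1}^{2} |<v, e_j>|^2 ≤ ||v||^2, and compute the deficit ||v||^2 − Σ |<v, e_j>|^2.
Σ |<v, e_j>|^2 = 14/3; ||v||^2 = 6; deficit = 4/3

Write each e_j = u_j / sqrt(<u_j, u_j>) where u_j is the displayed integer vector. Then <v, e_j> = <v, u_j> / sqrt(<u_j, u_j>), so |<v, e_j>|^2 = <v, u_j>^2 / <u_j, u_j>.
Coefficients: <v, e_1> = -4/sqrt(6), <v, e_2> = 6/sqrt(18).
Square and sum: Σ |<v, e_j>|^2 = 14/3.
Compute ||v||^2 = v·v = 6.
Deficit = 6 − 14/3 = 4/3 ≥ 0, confirming Bessel's inequality. (The deficit equals ||v − Σ <v,e_j> e_j||^2, the squared distance from v to span{e_j}.)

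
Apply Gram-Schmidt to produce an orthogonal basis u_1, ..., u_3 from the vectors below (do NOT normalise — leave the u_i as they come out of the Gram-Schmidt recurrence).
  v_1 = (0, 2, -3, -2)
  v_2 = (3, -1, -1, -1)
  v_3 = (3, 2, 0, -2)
Orthogonal basis:
  u_1 = (0, 2, -3, -2)
  u_2 = (3, -23/17, -8/17, -11/17)
  u_3 = (66/65, 127/65, 112/65, -41/65)

Apply the Gram-Schmidt recurrence
  u_1 = v_1
  u_i = v_i − Σ_{j<i} ((v_i · u_j) / (u_j · u_j)) · u_j.

Step by step this gives:
  u_1 = (0, 2, -3, -2)
  u_2 = (3, -23/17, -8/17, -11/17)
  u_3 = (66/65, 127/65, 112/65, -41/65)

Orthogonality check:
  u_2 · u_1 = 0 (should be 0)
  u_3 · u_1 = 0 (should be 0)
  u_3 · u_2 = 0 (should be 0)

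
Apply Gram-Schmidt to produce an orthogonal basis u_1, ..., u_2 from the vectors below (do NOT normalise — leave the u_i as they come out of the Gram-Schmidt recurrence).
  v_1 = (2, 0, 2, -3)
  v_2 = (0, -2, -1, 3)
Orthogonal basis:
  u_1 = (2, 0, 2, -3)
  u_2 = (22/17, -2, 5/17, 18/17)

Apply the Gram-Schmidt recurrence
  u_1 = v_1
  u_i = v_i − Σ_{j<i} ((v_i · u_j) / (u_j · u_j)) · u_j.

Step by step this gives:
  u_1 = (2, 0, 2, -3)
  u_2 = (22/17, -2, 5/17, 18/17)

Orthogonality check:
  u_2 · u_1 = 0 (should be 0)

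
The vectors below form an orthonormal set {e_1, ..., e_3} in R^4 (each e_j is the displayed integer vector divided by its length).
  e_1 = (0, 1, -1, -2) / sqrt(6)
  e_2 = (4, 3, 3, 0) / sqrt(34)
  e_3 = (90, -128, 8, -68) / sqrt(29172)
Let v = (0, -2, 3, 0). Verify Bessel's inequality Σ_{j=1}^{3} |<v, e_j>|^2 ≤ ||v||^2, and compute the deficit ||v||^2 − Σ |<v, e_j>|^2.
Σ |<v, e_j>|^2 = 1018/143; ||v||^2 = 13; deficit = 841/143

Write each e_j = u_j / sqrt(<u_j, u_j>) where u_j is the displayed integer vector. Then <v, e_j> = <v, u_j> / sqrt(<u_j, u_j>), so |<v, e_j>|^2 = <v, u_j>^2 / <u_j, u_j>.
Coefficients: <v, e_1> = -5/sqrt(6), <v, e_2> = 3/sqrt(34), <v, e_3> = 280/sqrt(29172).
Square and sum: Σ |<v, e_j>|^2 = 1018/143.
Compute ||v||^2 = v·v = 13.
Deficit = 13 − 1018/143 = 841/143 ≥ 0, confirming Bessel's inequality. (The deficit equals ||v − Σ <v,e_j> e_j||^2, the squared distance from v to span{e_j}.)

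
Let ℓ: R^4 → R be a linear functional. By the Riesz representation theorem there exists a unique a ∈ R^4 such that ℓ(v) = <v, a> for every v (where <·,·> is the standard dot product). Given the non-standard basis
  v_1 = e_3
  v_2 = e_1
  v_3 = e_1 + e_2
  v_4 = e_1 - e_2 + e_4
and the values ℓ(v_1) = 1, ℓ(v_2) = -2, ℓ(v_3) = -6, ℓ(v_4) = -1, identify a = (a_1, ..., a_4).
a = (-2, -4, 1, -3)

Write a = (a_1, ..., a_4) in the standard basis. For each basis vector v_i, ℓ(v_i) = <v_i, a> is a linear equation in the a_j's. Collect the n equations into a matrix system V a = ℓ, where row i of V is v_i (expressed in the standard basis). Since V is invertible (lower-triangular with 1s on the diagonal, up to permutation), solve by back-substitution:
  V =
[[0, 0, 1, 0],
 [1, 0, 0, 0],
 [1, 1, 0, 0],
 [1, -1, 0, 1]]
  V a = (1, -2, -6, -1)
Solving gives a = (-2, -4, 1, -3).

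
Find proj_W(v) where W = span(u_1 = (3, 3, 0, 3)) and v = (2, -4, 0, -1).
proj_W(v) = (-1, -1, 0, -1)

Set up U = [u_1 | ... | u_1] ∈ R^(4×1). The projector onto W = col(U) is P = U (U^T U)^(-1) U^T.
Compute U^T U =
  [27],
and U^T v = (-9).
Solve U^T U · c = U^T v for the coefficients: c = (-1/3). The projection is proj_W(v) = U c.
Check: (v - proj_W(v)) · u_1 = 0  (should be 0).
Result: proj_W(v) = (-1, -1, 0, -1).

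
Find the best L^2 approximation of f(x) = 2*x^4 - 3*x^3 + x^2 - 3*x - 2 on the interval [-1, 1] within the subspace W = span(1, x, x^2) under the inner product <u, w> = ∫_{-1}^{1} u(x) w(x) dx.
g(x) = 19*x^2/7 - 24*x/5 - 76/35

The best approximation g ∈ W is the orthogonal projection of f onto W. Writing g = a_0 + a_1 x + a_2 x^2, the coefficients solve the normal equations G · a = b where
  G_{ij} = <φ_i, φ_j> and b_i = <f, φ_i>, with φ_0 = 1, φ_1 = x, φ_2 = x^2.
G =
  [2, 0, 2/3]
  [0, 2/3, 0]
  [2/3, 0, 2/5],
b = (-38/15, -16/5, -38/105).
Solving gives a_0 = -76/35, a_1 = -24/5, a_2 = 19/7, so
  g(x) = 19*x^2/7 - 24*x/5 - 76/35.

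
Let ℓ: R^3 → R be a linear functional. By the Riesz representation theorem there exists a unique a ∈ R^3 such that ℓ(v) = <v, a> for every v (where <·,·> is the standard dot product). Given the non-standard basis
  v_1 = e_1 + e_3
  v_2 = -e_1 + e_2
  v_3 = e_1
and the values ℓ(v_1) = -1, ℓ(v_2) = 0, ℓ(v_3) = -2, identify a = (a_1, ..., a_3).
a = (-2, -2, 1)

Write a = (a_1, ..., a_3) in the standard basis. For each basis vector v_i, ℓ(v_i) = <v_i, a> is a linear equation in the a_j's. Collect the n equations into a matrix system V a = ℓ, where row i of V is v_i (expressed in the standard basis). Since V is invertible (lower-triangular with 1s on the diagonal, up to permutation), solve by back-substitution:
  V =
[[1, 0, 1],
 [-1, 1, 0],
 [1, 0, 0]]
  V a = (-1, 0, -2)
Solving gives a = (-2, -2, 1).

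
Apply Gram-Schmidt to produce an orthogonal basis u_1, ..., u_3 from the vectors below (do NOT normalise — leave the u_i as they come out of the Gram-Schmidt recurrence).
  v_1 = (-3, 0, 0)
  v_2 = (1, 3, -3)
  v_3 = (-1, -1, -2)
Orthogonal basis:
  u_1 = (-3, 0, 0)
  u_2 = (0, 3, -3)
  u_3 = (0, -3/2, -3/2)

Apply the Gram-Schmidt recurrence
  u_1 = v_1
  u_i = v_i − Σ_{j<i} ((v_i · u_j) / (u_j · u_j)) · u_j.

Step by step this gives:
  u_1 = (-3, 0, 0)
  u_2 = (0, 3, -3)
  u_3 = (0, -3/2, -3/2)

Orthogonality check:
  u_2 · u_1 = 0 (should be 0)
  u_3 · u_1 = 0 (should be 0)
  u_3 · u_2 = 0 (should be 0)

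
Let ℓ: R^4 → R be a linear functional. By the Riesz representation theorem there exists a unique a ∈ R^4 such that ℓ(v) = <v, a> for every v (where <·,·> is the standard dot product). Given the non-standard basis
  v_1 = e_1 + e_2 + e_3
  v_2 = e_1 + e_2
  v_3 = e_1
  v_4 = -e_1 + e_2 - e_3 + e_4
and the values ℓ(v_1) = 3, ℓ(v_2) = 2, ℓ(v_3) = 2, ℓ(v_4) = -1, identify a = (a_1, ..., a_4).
a = (2, 0, 1, 2)

Write a = (a_1, ..., a_4) in the standard basis. For each basis vector v_i, ℓ(v_i) = <v_i, a> is a linear equation in the a_j's. Collect the n equations into a matrix system V a = ℓ, where row i of V is v_i (expressed in the standard basis). Since V is invertible (lower-triangular with 1s on the diagonal, up to permutation), solve by back-substitution:
  V =
[[1, 1, 1, 0],
 [1, 1, 0, 0],
 [1, 0, 0, 0],
 [-1, 1, -1, 1]]
  V a = (3, 2, 2, -1)
Solving gives a = (2, 0, 1, 2).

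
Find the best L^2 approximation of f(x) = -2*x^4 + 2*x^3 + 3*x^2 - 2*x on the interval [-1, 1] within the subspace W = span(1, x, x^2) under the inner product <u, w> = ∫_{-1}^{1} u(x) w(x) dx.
g(x) = 9*x^2/7 - 4*x/5 + 6/35

The best approximation g ∈ W is the orthogonal projection of f onto W. Writing g = a_0 + a_1 x + a_2 x^2, the coefficients solve the normal equations G · a = b where
  G_{ij} = <φ_i, φ_j> and b_i = <f, φ_i>, with φ_0 = 1, φ_1 = x, φ_2 = x^2.
G =
  [2, 0, 2/3]
  [0, 2/3, 0]
  [2/3, 0, 2/5],
b = (6/5, -8/15, 22/35).
Solving gives a_0 = 6/35, a_1 = -4/5, a_2 = 9/7, so
  g(x) = 9*x^2/7 - 4*x/5 + 6/35.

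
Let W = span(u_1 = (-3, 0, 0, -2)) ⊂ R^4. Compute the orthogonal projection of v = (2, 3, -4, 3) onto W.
proj_W(v) = (36/13, 0, 0, 24/13)

Set up U = [u_1 | ... | u_1] ∈ R^(4×1). The projector onto W = col(U) is P = U (U^T U)^(-1) U^T.
Compute U^T U =
  [13],
and U^T v = (-12).
Solve U^T U · c = U^T v for the coefficients: c = (-12/13). The projection is proj_W(v) = U c.
Check: (v - proj_W(v)) · u_1 = 0  (should be 0).
Result: proj_W(v) = (36/13, 0, 0, 24/13).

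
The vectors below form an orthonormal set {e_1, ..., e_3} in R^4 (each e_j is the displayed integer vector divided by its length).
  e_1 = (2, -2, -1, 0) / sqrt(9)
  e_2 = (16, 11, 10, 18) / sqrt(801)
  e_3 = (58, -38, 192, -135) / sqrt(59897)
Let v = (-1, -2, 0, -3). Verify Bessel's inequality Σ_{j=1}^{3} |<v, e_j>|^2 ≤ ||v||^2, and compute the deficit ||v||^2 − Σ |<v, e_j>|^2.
Σ |<v, e_j>|^2 = 9421/673; ||v||^2 = 14; deficit = 1/673

Write each e_j = u_j / sqrt(<u_j, u_j>) where u_j is the displayed integer vector. Then <v, e_j> = <v, u_j> / sqrt(<u_j, u_j>), so |<v, e_j>|^2 = <v, u_j>^2 / <u_j, u_j>.
Coefficients: <v, e_1> = 2/sqrt(9), <v, e_2> = -92/sqrt(801), <v, e_3> = 423/sqrt(59897).
Square and sum: Σ |<v, e_j>|^2 = 9421/673.
Compute ||v||^2 = v·v = 14.
Deficit = 14 − 9421/673 = 1/673 ≥ 0, confirming Bessel's inequality. (The deficit equals ||v − Σ <v,e_j> e_j||^2, the squared distance from v to span{e_j}.)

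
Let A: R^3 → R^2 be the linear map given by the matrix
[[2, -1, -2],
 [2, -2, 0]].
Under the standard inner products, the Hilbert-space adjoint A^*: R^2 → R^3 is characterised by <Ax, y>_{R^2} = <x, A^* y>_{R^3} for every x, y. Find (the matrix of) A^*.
A^* = A^T =
[[2, 2],
 [-1, -2],
 [-2, 0]]

For real matrices with standard dot products, the defining identity <Ax, y> = <x, A^* y> gives (Ax)^T y = x^T (A^*) y, i.e. x^T A^T y = x^T (A^*) y. Since this holds for all x, y, we must have A^* = A^T. Therefore
A^* =
[[2, 2],
 [-1, -2],
 [-2, 0]].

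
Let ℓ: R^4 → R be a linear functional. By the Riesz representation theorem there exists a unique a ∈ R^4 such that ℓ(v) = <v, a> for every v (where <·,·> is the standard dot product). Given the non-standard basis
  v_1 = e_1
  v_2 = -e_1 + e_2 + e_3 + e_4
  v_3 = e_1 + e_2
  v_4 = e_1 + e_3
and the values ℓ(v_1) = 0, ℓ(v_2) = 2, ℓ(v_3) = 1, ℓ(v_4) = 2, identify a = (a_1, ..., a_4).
a = (0, 1, 2, -1)

Write a = (a_1, ..., a_4) in the standard basis. For each basis vector v_i, ℓ(v_i) = <v_i, a> is a linear equation in the a_j's. Collect the n equations into a matrix system V a = ℓ, where row i of V is v_i (expressed in the standard basis). Since V is invertible (lower-triangular with 1s on the diagonal, up to permutation), solve by back-substitution:
  V =
[[1, 0, 0, 0],
 [-1, 1, 1, 1],
 [1, 1, 0, 0],
 [1, 0, 1, 0]]
  V a = (0, 2, 1, 2)
Solving gives a = (0, 1, 2, -1).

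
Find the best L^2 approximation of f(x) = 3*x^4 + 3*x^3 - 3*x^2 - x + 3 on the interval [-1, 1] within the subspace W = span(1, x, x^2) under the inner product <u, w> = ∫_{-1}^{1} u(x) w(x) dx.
g(x) = -3*x^2/7 + 4*x/5 + 96/35

The best approximation g ∈ W is the orthogonal projection of f onto W. Writing g = a_0 + a_1 x + a_2 x^2, the coefficients solve the normal equations G · a = b where
  G_{ij} = <φ_i, φ_j> and b_i = <f, φ_i>, with φ_0 = 1, φ_1 = x, φ_2 = x^2.
G =
  [2, 0, 2/3]
  [0, 2/3, 0]
  [2/3, 0, 2/5],
b = (26/5, 8/15, 58/35).
Solving gives a_0 = 96/35, a_1 = 4/5, a_2 = -3/7, so
  g(x) = -3*x^2/7 + 4*x/5 + 96/35.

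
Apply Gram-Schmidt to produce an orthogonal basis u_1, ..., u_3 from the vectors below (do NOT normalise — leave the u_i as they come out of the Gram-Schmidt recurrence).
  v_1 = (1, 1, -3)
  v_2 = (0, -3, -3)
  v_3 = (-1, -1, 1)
Orthogonal basis:
  u_1 = (1, 1, -3)
  u_2 = (-6/11, -39/11, -15/11)
  u_3 = (-4/9, 1/9, -1/9)

Apply the Gram-Schmidt recurrence
  u_1 = v_1
  u_i = v_i − Σ_{j<i} ((v_i · u_j) / (u_j · u_j)) · u_j.

Step by step this gives:
  u_1 = (1, 1, -3)
  u_2 = (-6/11, -39/11, -15/11)
  u_3 = (-4/9, 1/9, -1/9)

Orthogonality check:
  u_2 · u_1 = 0 (should be 0)
  u_3 · u_1 = 0 (should be 0)
  u_3 · u_2 = 0 (should be 0)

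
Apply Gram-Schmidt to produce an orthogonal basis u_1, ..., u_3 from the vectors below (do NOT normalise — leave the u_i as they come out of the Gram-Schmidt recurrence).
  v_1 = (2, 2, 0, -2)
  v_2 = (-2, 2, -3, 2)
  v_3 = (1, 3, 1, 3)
Orthogonal basis:
  u_1 = (2, 2, 0, -2)
  u_2 = (-4/3, 8/3, -3, 4/3)
  u_3 = (70/59, 96/59, 128/59, 166/59)

Apply the Gram-Schmidt recurrence
  u_1 = v_1
  u_i = v_i − Σ_{j<i} ((v_i · u_j) / (u_j · u_j)) · u_j.

Step by step this gives:
  u_1 = (2, 2, 0, -2)
  u_2 = (-4/3, 8/3, -3, 4/3)
  u_3 = (70/59, 96/59, 128/59, 166/59)

Orthogonality check:
  u_2 · u_1 = 0 (should be 0)
  u_3 · u_1 = 0 (should be 0)
  u_3 · u_2 = 0 (should be 0)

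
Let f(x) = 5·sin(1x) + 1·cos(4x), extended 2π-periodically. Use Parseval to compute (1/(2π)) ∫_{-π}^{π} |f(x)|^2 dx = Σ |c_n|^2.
Σ |c_n|^2 = 13

Expand |f|^2 and use orthogonality of {sin(nx), cos(mx)} on [-π, π]:
  ∫_{-π}^{π} sin(nx)^2 dx = π, ∫ cos(mx)^2 dx = π, and cross terms integrate to 0.
So ∫_{-π}^{π} f(x)^2 dx = 5^2 · π + 1^2 · π = (25 + 1)π.
Divide by 2π: (25 + 1)/2 = 13.
By Parseval, this equals Σ |c_n|^2.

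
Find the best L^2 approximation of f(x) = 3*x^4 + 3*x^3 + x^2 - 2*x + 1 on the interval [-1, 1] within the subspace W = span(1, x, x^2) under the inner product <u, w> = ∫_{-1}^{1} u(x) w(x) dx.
g(x) = 25*x^2/7 - x/5 + 26/35

The best approximation g ∈ W is the orthogonal projection of f onto W. Writing g = a_0 + a_1 x + a_2 x^2, the coefficients solve the normal equations G · a = b where
  G_{ij} = <φ_i, φ_j> and b_i = <f, φ_i>, with φ_0 = 1, φ_1 = x, φ_2 = x^2.
G =
  [2, 0, 2/3]
  [0, 2/3, 0]
  [2/3, 0, 2/5],
b = (58/15, -2/15, 202/105).
Solving gives a_0 = 26/35, a_1 = -1/5, a_2 = 25/7, so
  g(x) = 25*x^2/7 - x/5 + 26/35.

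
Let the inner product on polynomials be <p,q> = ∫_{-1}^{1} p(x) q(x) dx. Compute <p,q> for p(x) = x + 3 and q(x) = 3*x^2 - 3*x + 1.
<p,q> = 10

Expand the product: p(x)·q(x) = 3*x^3 + 6*x^2 - 8*x + 3.
∫_{-1}^{1} of each monomial x^k gives [2/(k+1) if k even, 0 if k odd]. Integrating term-by-term (or equivalently evaluating the antiderivative F(x) = 3*x^4/4 + 2*x^3 - 4*x^2 + 3*x at the endpoints):
  F(1) − F(−1) = 7/4 − (-33/4) = 10.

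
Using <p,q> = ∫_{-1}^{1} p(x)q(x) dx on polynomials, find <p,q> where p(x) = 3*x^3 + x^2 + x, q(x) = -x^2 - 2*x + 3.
<p,q> = -32/15

Expand the product: p(x)·q(x) = -3*x^5 - 7*x^4 + 6*x^3 + x^2 + 3*x.
∫_{-1}^{1} of each monomial x^k gives [2/(k+1) if k even, 0 if k odd]. Integrating term-by-term (or equivalently evaluating the antiderivative F(x) = -x^6/2 - 7*x^5/5 + 3*x^4/2 + x^3/3 + 3*x^2/2 at the endpoints):
  F(1) − F(−1) = 43/30 − (107/30) = -32/15.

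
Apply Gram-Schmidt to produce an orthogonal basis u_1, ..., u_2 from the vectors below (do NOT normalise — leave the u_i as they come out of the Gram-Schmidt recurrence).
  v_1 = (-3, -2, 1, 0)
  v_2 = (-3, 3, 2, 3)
Orthogonal basis:
  u_1 = (-3, -2, 1, 0)
  u_2 = (-27/14, 26/7, 23/14, 3)

Apply the Gram-Schmidt recurrence
  u_1 = v_1
  u_i = v_i − Σ_{j<i} ((v_i · u_j) / (u_j · u_j)) · u_j.

Step by step this gives:
  u_1 = (-3, -2, 1, 0)
  u_2 = (-27/14, 26/7, 23/14, 3)

Orthogonality check:
  u_2 · u_1 = 0 (should be 0)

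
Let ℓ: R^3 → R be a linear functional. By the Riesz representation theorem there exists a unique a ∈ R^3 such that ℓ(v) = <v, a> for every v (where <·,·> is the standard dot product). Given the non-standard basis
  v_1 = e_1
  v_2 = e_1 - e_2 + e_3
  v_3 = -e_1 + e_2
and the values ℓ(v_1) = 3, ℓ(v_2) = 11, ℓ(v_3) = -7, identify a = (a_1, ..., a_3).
a = (3, -4, 4)

Write a = (a_1, ..., a_3) in the standard basis. For each basis vector v_i, ℓ(v_i) = <v_i, a> is a linear equation in the a_j's. Collect the n equations into a matrix system V a = ℓ, where row i of V is v_i (expressed in the standard basis). Since V is invertible (lower-triangular with 1s on the diagonal, up to permutation), solve by back-substitution:
  V =
[[1, 0, 0],
 [1, -1, 1],
 [-1, 1, 0]]
  V a = (3, 11, -7)
Solving gives a = (3, -4, 4).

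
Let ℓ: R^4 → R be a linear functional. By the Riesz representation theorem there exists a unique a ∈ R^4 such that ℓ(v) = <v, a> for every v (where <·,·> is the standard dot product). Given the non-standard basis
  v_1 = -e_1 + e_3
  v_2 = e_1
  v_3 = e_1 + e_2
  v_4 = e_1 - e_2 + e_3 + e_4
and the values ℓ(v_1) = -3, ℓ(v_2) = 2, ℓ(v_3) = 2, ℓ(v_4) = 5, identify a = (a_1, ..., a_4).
a = (2, 0, -1, 4)

Write a = (a_1, ..., a_4) in the standard basis. For each basis vector v_i, ℓ(v_i) = <v_i, a> is a linear equation in the a_j's. Collect the n equations into a matrix system V a = ℓ, where row i of V is v_i (expressed in the standard basis). Since V is invertible (lower-triangular with 1s on the diagonal, up to permutation), solve by back-substitution:
  V =
[[-1, 0, 1, 0],
 [1, 0, 0, 0],
 [1, 1, 0, 0],
 [1, -1, 1, 1]]
  V a = (-3, 2, 2, 5)
Solving gives a = (2, 0, -1, 4).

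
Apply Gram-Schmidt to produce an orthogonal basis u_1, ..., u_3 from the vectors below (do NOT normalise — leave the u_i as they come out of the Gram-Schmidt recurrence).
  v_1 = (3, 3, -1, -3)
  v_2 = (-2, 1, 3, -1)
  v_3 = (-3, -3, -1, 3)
Orthogonal basis:
  u_1 = (3, 3, -1, -3)
  u_2 = (-47/28, 37/28, 81/28, -37/28)
  u_3 = (-120/137, 42/137, -108/137, -42/137)

Apply the Gram-Schmidt recurrence
  u_1 = v_1
  u_i = v_i − Σ_{j<i} ((v_i · u_j) / (u_j · u_j)) · u_j.

Step by step this gives:
  u_1 = (3, 3, -1, -3)
  u_2 = (-47/28, 37/28, 81/28, -37/28)
  u_3 = (-120/137, 42/137, -108/137, -42/137)

Orthogonality check:
  u_2 · u_1 = 0 (should be 0)
  u_3 · u_1 = 0 (should be 0)
  u_3 · u_2 = 0 (should be 0)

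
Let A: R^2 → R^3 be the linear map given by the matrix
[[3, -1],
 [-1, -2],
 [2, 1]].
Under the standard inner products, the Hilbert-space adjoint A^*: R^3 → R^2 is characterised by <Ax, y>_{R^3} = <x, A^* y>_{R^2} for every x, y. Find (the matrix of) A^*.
A^* = A^T =
[[3, -1, 2],
 [-1, -2, 1]]

For real matrices with standard dot products, the defining identity <Ax, y> = <x, A^* y> gives (Ax)^T y = x^T (A^*) y, i.e. x^T A^T y = x^T (A^*) y. Since this holds for all x, y, we must have A^* = A^T. Therefore
A^* =
[[3, -1, 2],
 [-1, -2, 1]].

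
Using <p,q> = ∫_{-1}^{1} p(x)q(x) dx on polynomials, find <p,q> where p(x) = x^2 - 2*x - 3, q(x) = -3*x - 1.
<p,q> = 28/3

Expand the product: p(x)·q(x) = -3*x^3 + 5*x^2 + 11*x + 3.
∫_{-1}^{1} of each monomial x^k gives [2/(k+1) if k even, 0 if k odd]. Integrating term-by-term (or equivalently evaluating the antiderivative F(x) = -3*x^4/4 + 5*x^3/3 + 11*x^2/2 + 3*x at the endpoints):
  F(1) − F(−1) = 113/12 − (1/12) = 28/3.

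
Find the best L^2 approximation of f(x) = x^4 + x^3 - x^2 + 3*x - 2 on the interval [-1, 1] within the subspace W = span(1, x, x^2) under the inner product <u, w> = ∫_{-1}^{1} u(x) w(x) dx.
g(x) = -x^2/7 + 18*x/5 - 73/35

The best approximation g ∈ W is the orthogonal projection of f onto W. Writing g = a_0 + a_1 x + a_2 x^2, the coefficients solve the normal equations G · a = b where
  G_{ij} = <φ_i, φ_j> and b_i = <f, φ_i>, with φ_0 = 1, φ_1 = x, φ_2 = x^2.
G =
  [2, 0, 2/3]
  [0, 2/3, 0]
  [2/3, 0, 2/5],
b = (-64/15, 12/5, -152/105).
Solving gives a_0 = -73/35, a_1 = 18/5, a_2 = -1/7, so
  g(x) = -x^2/7 + 18*x/5 - 73/35.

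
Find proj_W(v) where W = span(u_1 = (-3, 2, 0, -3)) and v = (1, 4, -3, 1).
proj_W(v) = (-3/11, 2/11, 0, -3/11)

Set up U = [u_1 | ... | u_1] ∈ R^(4×1). The projector onto W = col(U) is P = U (U^T U)^(-1) U^T.
Compute U^T U =
  [22],
and U^T v = (2).
Solve U^T U · c = U^T v for the coefficients: c = (1/11). The projection is proj_W(v) = U c.
Check: (v - proj_W(v)) · u_1 = 0  (should be 0).
Result: proj_W(v) = (-3/11, 2/11, 0, -3/11).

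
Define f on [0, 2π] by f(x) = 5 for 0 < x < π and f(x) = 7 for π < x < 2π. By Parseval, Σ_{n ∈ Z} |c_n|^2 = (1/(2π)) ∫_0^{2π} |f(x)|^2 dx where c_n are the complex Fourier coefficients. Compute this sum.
Σ |c_n|^2 = 37

Parseval equates the L^2 energy of f (normalised by 1/(2π)) with the ℓ^2 sum of its Fourier coefficients: (1/(2π)) ∫_0^{2π} |f|^2 = Σ |c_n|^2.
Compute the left side: (1/(2π)) [∫_0^π 5^2 dx + ∫_π^{2π} 7^2 dx] = (1/(2π)) · (25π + 49π) = (25 + 49)/2 = 37.
So Σ_{n ∈ Z} |c_n|^2 = 37.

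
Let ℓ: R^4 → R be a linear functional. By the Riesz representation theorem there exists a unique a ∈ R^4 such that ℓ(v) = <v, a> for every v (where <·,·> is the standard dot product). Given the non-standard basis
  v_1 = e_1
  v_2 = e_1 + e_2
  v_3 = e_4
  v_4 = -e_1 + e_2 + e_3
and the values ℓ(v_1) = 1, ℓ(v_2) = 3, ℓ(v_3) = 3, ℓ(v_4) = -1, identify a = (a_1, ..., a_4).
a = (1, 2, -2, 3)

Write a = (a_1, ..., a_4) in the standard basis. For each basis vector v_i, ℓ(v_i) = <v_i, a> is a linear equation in the a_j's. Collect the n equations into a matrix system V a = ℓ, where row i of V is v_i (expressed in the standard basis). Since V is invertible (lower-triangular with 1s on the diagonal, up to permutation), solve by back-substitution:
  V =
[[1, 0, 0, 0],
 [1, 1, 0, 0],
 [0, 0, 0, 1],
 [-1, 1, 1, 0]]
  V a = (1, 3, 3, -1)
Solving gives a = (1, 2, -2, 3).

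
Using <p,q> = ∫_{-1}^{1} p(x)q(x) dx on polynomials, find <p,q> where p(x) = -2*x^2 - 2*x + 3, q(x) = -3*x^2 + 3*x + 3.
<p,q> = 32/5

Expand the product: p(x)·q(x) = 6*x^4 - 21*x^2 + 3*x + 9.
∫_{-1}^{1} of each monomial x^k gives [2/(k+1) if k even, 0 if k odd]. Integrating term-by-term (or equivalently evaluating the antiderivative F(x) = 6*x^5/5 - 7*x^3 + 3*x^2/2 + 9*x at the endpoints):
  F(1) − F(−1) = 47/10 − (-17/10) = 32/5.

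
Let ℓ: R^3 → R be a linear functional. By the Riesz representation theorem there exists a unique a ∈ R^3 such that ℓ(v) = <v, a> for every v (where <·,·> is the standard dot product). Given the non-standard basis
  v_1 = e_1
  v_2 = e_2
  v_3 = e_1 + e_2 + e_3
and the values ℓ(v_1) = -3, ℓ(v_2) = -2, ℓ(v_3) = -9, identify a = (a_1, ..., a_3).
a = (-3, -2, -4)

Write a = (a_1, ..., a_3) in the standard basis. For each basis vector v_i, ℓ(v_i) = <v_i, a> is a linear equation in the a_j's. Collect the n equations into a matrix system V a = ℓ, where row i of V is v_i (expressed in the standard basis). Since V is invertible (lower-triangular with 1s on the diagonal, up to permutation), solve by back-substitution:
  V =
[[1, 0, 0],
 [0, 1, 0],
 [1, 1, 1]]
  V a = (-3, -2, -9)
Solving gives a = (-3, -2, -4).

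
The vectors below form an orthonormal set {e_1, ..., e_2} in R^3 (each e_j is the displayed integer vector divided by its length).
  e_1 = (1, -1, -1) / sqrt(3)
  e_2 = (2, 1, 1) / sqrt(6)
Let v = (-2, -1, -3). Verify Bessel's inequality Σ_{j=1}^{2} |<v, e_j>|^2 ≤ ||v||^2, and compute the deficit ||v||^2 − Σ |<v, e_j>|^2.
Σ |<v, e_j>|^2 = 12; ||v||^2 = 14; deficit = 2

Write each e_j = u_j / sqrt(<u_j, u_j>) where u_j is the displayed integer vector. Then <v, e_j> = <v, u_j> / sqrt(<u_j, u_j>), so |<v, e_j>|^2 = <v, u_j>^2 / <u_j, u_j>.
Coefficients: <v, e_1> = 2/sqrt(3), <v, e_2> = -8/sqrt(6).
Square and sum: Σ |<v, e_j>|^2 = 12.
Compute ||v||^2 = v·v = 14.
Deficit = 14 − 12 = 2 ≥ 0, confirming Bessel's inequality. (The deficit equals ||v − Σ <v,e_j> e_j||^2, the squared distance from v to span{e_j}.)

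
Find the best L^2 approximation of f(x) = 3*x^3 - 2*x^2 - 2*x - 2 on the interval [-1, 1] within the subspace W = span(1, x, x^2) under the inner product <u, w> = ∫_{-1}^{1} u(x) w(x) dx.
g(x) = -2*x^2 - x/5 - 2

The best approximation g ∈ W is the orthogonal projection of f onto W. Writing g = a_0 + a_1 x + a_2 x^2, the coefficients solve the normal equations G · a = b where
  G_{ij} = <φ_i, φ_j> and b_i = <f, φ_i>, with φ_0 = 1, φ_1 = x, φ_2 = x^2.
G =
  [2, 0, 2/3]
  [0, 2/3, 0]
  [2/3, 0, 2/5],
b = (-16/3, -2/15, -32/15).
Solving gives a_0 = -2, a_1 = -1/5, a_2 = -2, so
  g(x) = -2*x^2 - x/5 - 2.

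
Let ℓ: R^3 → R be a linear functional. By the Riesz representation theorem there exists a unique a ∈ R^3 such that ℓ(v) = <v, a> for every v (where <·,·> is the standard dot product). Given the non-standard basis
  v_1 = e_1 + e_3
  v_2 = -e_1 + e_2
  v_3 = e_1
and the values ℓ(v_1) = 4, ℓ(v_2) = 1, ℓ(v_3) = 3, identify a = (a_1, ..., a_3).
a = (3, 4, 1)

Write a = (a_1, ..., a_3) in the standard basis. For each basis vector v_i, ℓ(v_i) = <v_i, a> is a linear equation in the a_j's. Collect the n equations into a matrix system V a = ℓ, where row i of V is v_i (expressed in the standard basis). Since V is invertible (lower-triangular with 1s on the diagonal, up to permutation), solve by back-substitution:
  V =
[[1, 0, 1],
 [-1, 1, 0],
 [1, 0, 0]]
  V a = (4, 1, 3)
Solving gives a = (3, 4, 1).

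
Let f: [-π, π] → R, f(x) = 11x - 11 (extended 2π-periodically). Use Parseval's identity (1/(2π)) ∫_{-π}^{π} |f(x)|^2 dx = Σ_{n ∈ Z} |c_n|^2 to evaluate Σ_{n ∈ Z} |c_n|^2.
Σ |c_n|^2 = 121π^2/3 + 121

Expand and integrate term by term over [-π, π]:
  ∫ (11x)^2 dx = 121·(2π^3/3); ∫ 2·11·(-11)·x dx = 0 (odd integrand); ∫ (-11)^2 dx = 121·2π.
So (1/(2π)) ∫_{-π}^{π} (11x - 11)^2 dx = 121π^2/3 + 121 = 121π^2/3 + 121.
Parseval ⇒ Σ |c_n|^2 = 121π^2/3 + 121.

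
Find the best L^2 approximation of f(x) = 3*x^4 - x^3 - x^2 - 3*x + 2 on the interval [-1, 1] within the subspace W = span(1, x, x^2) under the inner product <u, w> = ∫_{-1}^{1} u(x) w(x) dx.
g(x) = 11*x^2/7 - 18*x/5 + 61/35

The best approximation g ∈ W is the orthogonal projection of f onto W. Writing g = a_0 + a_1 x + a_2 x^2, the coefficients solve the normal equations G · a = b where
  G_{ij} = <φ_i, φ_j> and b_i = <f, φ_i>, with φ_0 = 1, φ_1 = x, φ_2 = x^2.
G =
  [2, 0, 2/3]
  [0, 2/3, 0]
  [2/3, 0, 2/5],
b = (68/15, -12/5, 188/105).
Solving gives a_0 = 61/35, a_1 = -18/5, a_2 = 11/7, so
  g(x) = 11*x^2/7 - 18*x/5 + 61/35.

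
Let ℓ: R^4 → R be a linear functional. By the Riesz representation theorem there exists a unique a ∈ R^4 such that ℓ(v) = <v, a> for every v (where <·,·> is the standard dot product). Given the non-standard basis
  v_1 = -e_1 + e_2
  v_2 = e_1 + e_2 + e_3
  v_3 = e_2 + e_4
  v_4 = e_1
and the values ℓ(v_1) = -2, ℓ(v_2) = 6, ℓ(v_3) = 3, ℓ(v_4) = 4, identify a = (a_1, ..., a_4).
a = (4, 2, 0, 1)

Write a = (a_1, ..., a_4) in the standard basis. For each basis vector v_i, ℓ(v_i) = <v_i, a> is a linear equation in the a_j's. Collect the n equations into a matrix system V a = ℓ, where row i of V is v_i (expressed in the standard basis). Since V is invertible (lower-triangular with 1s on the diagonal, up to permutation), solve by back-substitution:
  V =
[[-1, 1, 0, 0],
 [1, 1, 1, 0],
 [0, 1, 0, 1],
 [1, 0, 0, 0]]
  V a = (-2, 6, 3, 4)
Solving gives a = (4, 2, 0, 1).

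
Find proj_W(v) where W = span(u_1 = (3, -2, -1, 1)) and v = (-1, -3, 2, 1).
proj_W(v) = (2/5, -4/15, -2/15, 2/15)

Set up U = [u_1 | ... | u_1] ∈ R^(4×1). The projector onto W = col(U) is P = U (U^T U)^(-1) U^T.
Compute U^T U =
  [15],
and U^T v = (2).
Solve U^T U · c = U^T v for the coefficients: c = (2/15). The projection is proj_W(v) = U c.
Check: (v - proj_W(v)) · u_1 = 0  (should be 0).
Result: proj_W(v) = (2/5, -4/15, -2/15, 2/15).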